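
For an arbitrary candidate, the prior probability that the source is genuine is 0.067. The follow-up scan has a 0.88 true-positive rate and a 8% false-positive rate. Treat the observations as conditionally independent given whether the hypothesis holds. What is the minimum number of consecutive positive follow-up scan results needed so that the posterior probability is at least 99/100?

Prior odds = 0.067/0.933 = 67/933.
Likelihood ratio of a positive result = 0.88/0.08 = 11.
Target posterior odds = 0.99/0.01 = 99.
Need (67/933) × 11ⁿ ≥ 99, i.e. 11ⁿ ≥ 92367/67.
11³ = 1331 falls short of 92367/67 but 11⁴ = 14641 reaches it, so n = 4.

4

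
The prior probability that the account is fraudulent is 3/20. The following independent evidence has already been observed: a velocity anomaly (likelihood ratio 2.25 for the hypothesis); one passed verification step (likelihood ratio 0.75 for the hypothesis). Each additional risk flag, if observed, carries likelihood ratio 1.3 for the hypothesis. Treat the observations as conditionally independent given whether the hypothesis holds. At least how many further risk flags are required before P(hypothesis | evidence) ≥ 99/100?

Prior odds = 0.15/0.85 = 3/17.
Combined Bayes factor of the evidence already in hand = 2.25 × 0.75 = 1.6875.
Odds after that evidence = (3/17) × 1.6875 = 81/272.
Target odds = 0.99/0.01 = 99.
Need 1.3ⁿ ≥ 99 ÷ (81/272) = 2992/9.
1.3²² ≈321.184 falls short of 2992/9 but 1.3²³ ≈417.539 reaches it, so n = 23.

23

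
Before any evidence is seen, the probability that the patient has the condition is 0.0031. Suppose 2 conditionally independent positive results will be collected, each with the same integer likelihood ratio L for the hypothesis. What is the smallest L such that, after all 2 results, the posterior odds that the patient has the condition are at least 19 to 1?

79

Prior odds = 0.0031/0.9969 = 31/9969.
Target odds = 19.
Need L² ≥ 19 ÷ (31/9969) = 189411/31.
78² = 6084 < 189411/31 ≤ 6241 = 79², so L = 79.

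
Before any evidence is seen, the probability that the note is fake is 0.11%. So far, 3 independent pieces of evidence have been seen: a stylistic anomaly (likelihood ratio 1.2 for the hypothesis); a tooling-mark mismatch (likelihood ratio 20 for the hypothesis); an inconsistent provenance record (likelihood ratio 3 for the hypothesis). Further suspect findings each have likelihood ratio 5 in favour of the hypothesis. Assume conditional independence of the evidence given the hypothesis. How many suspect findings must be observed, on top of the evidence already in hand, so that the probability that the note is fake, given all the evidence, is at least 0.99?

Prior odds = 0.0011/0.9989 = 11/9989.
Combined Bayes factor of the evidence already in hand = 1.2 × 20 × 3 = 72.
Odds after that evidence = (11/9989) × 72 = 792/9989.
Target odds = 0.99/0.01 = 99.
Need 5ⁿ ≥ 99 ÷ (792/9989) = 1248.625.
5⁴ = 625 falls short of 1248.625 but 5⁵ = 3125 reaches it, so n = 5.

5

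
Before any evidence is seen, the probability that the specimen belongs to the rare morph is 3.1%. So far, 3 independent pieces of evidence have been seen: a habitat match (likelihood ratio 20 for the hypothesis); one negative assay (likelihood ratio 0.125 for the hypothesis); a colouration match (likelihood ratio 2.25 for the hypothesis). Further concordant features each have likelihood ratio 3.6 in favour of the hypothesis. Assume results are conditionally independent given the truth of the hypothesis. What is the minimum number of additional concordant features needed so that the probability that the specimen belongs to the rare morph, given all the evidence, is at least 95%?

Prior odds = 0.031/0.969 = 31/969.
Combined Bayes factor of the evidence already in hand = 20 × 0.125 × 2.25 = 5.625.
Odds after that evidence = (31/969) × 5.625 = 465/2584.
Target odds = 0.95/0.05 = 19.
Need 3.6ⁿ ≥ 19 ÷ (465/2584) = 49096/465.
3.6³ = 46.656 falls short of 49096/465 but 3.6⁴ = 167.9616 reaches it, so n = 4.

4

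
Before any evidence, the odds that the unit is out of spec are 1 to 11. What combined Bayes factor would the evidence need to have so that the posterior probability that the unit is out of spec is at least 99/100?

Prior odds = 1/11.
Target odds = 0.99/0.01 = 99.
Required Bayes factor = 99 ÷ (1/11) = 1089.

1089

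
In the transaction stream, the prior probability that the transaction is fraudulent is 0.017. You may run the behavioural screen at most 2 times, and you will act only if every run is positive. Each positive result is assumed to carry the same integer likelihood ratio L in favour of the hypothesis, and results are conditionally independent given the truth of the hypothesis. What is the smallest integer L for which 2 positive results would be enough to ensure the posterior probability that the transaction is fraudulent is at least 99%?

Prior odds = 0.017/0.983 = 17/983.
Target odds = 0.99/0.01 = 99.
Need L² ≥ 99 ÷ (17/983) = 97317/17.
75² = 5625 < 97317/17 ≤ 5776 = 76², so L = 76.

76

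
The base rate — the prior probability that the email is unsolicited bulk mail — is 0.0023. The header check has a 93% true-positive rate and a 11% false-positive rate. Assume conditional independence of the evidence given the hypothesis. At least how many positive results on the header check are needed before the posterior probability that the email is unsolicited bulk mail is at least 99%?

5

Prior odds = 0.0023/0.9977 = 23/9977.
Likelihood ratio of a positive result = 0.93/0.11 = 93/11.
Target posterior odds = 0.99/0.01 = 99.
Require (93/11)ⁿ ≥ 99 ÷ (23/9977) = 987723/23.
(93/11)⁴ = 74805201/14641 falls short of 987723/23 but (93/11)⁵ ≈43196.8 reaches it, so n = 5.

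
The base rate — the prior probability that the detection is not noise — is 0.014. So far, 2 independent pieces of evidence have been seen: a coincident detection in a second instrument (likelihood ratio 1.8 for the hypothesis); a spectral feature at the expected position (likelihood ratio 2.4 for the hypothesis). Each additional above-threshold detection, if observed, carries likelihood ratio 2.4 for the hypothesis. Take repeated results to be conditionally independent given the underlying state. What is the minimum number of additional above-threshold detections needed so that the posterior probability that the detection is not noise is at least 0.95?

7

Prior odds = 0.014/0.986 = 7/493.
Combined Bayes factor of the evidence already in hand = 1.8 × 2.4 = 4.32.
Odds after that evidence = (7/493) × 4.32 = 756/12325.
Target odds = 0.95/0.05 = 19.
Need 2.4ⁿ ≥ 19 ÷ (756/12325) = 234175/756.
2.4⁶ = 2985984/15625 falls short of 234175/756 but 2.4⁷ = 35831808/78125 reaches it, so n = 7.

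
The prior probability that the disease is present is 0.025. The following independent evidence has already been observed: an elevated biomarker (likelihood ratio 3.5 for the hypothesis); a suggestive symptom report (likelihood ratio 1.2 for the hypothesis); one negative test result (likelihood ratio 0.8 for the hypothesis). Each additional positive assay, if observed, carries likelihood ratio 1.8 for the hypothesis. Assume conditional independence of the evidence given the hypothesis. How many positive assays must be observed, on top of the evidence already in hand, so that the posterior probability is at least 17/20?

8

Prior odds = 0.025/0.975 = 1/39.
Combined Bayes factor of the evidence already in hand = 3.5 × 1.2 × 0.8 = 3.36.
Odds after that evidence = (1/39) × 3.36 = 28/325.
Target odds = 0.85/0.15 = 17/3.
Need 1.8ⁿ ≥ 17/3 ÷ (28/325) = 5525/84.
1.8⁷ = 4782969/78125 falls short of 5525/84 but 1.8⁸ = 43046721/390625 reaches it, so n = 8.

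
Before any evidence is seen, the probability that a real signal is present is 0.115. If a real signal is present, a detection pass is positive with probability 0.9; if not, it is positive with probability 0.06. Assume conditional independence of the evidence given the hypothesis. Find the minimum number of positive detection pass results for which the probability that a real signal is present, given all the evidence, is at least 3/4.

Prior odds: 0.115 ÷ 0.885 = 23/177.
Likelihood ratio of a positive = 0.9/0.06 = 15.
Target odds: 0.75 ÷ 0.25 = 3.
Need (23/177) × 15ⁿ ≥ 3, i.e. 15ⁿ ≥ 531/23.
15¹ = 15 falls short of 531/23 but 15² = 225 reaches it, so n = 2.

2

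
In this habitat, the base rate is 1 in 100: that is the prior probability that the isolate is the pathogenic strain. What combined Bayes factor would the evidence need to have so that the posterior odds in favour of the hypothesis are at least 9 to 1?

Prior odds = 0.01/0.99 = 1/99.
Target odds = 9.
Required Bayes factor = 9 ÷ (1/99) = 891.

891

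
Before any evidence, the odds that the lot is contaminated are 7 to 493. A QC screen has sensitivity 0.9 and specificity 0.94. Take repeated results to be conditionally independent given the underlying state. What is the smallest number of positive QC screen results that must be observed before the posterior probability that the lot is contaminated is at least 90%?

Prior odds = 7/493.
False-positive rate = 1 − 0.94 = 0.06; likelihood ratio of a positive = 0.9/0.06 = 15.
Target odds: 0.9 ÷ 0.1 = 9.
Require 15ⁿ ≥ 9 ÷ (7/493) = 4437/7.
15² = 225 falls short of 4437/7 but 15³ = 3375 reaches it, so n = 3.

3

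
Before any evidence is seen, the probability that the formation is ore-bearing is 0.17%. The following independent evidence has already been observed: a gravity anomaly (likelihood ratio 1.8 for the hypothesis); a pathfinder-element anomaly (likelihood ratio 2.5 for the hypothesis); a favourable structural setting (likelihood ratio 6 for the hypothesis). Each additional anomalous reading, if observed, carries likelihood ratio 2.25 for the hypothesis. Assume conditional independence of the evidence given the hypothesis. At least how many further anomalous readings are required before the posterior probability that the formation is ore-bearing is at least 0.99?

Prior odds = 0.0017/0.9983 = 17/9983.
Combined Bayes factor of the evidence already in hand = 1.8 × 2.5 × 6 = 27.
Odds after that evidence = (17/9983) × 27 = 459/9983.
Target odds = 0.99/0.01 = 99.
Need 2.25ⁿ ≥ 99 ÷ (459/9983) = 109813/51.
2.25⁹ = 387420489/262144 falls short of 109813/51 but 2.25¹⁰ ≈3325.26 reaches it, so n = 10.

10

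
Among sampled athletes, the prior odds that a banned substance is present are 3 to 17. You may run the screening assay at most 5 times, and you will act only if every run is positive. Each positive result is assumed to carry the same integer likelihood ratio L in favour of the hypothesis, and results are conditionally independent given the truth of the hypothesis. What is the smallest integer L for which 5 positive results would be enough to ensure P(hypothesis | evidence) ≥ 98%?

Prior odds = 3/17.
Target odds = 0.98/0.02 = 49.
Need L⁵ ≥ 49 ÷ (3/17) = 833/3.
3⁵ = 243 < 833/3 ≤ 1024 = 4⁵, so L = 4.

4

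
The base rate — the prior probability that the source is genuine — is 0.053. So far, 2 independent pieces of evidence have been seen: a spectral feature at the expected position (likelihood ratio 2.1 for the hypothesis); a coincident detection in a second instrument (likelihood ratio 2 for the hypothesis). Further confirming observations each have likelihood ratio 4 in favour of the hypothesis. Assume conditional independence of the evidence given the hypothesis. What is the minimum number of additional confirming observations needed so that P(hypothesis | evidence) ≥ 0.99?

5

Prior odds = 0.053/0.947 = 53/947.
Combined Bayes factor of the evidence already in hand = 2.1 × 2 = 4.2.
Odds after that evidence = (53/947) × 4.2 = 1113/4735.
Target odds = 0.99/0.01 = 99.
Need 4ⁿ ≥ 99 ÷ (1113/4735) = 156255/371.
4⁴ = 256 falls short of 156255/371 but 4⁵ = 1024 reaches it, so n = 5.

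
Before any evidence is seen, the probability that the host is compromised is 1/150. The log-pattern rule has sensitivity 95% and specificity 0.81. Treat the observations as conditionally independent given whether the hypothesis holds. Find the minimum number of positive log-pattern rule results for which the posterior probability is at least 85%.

5

Prior odds = (1/150)/(149/150) = 1/149.
False-positive rate = 1 − 0.81 = 0.19; likelihood ratio of a positive = 0.95/0.19 = 5.
Target posterior odds = 0.85/0.15 = 17/3.
Require 5ⁿ ≥ 17/3 ÷ (1/149) = 2533/3.
5⁴ = 625 falls short of 2533/3 but 5⁵ = 3125 reaches it, so n = 5.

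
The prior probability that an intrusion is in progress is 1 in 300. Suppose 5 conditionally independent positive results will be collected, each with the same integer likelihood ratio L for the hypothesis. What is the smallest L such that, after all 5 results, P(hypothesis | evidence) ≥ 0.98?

Prior odds = (1/300)/(299/300) = 1/299.
Target odds = 0.98/0.02 = 49.
Need L⁵ ≥ 49 ÷ (1/299) = 14651.
6⁵ = 7776 < 14651 ≤ 16807 = 7⁵, so L = 7.

7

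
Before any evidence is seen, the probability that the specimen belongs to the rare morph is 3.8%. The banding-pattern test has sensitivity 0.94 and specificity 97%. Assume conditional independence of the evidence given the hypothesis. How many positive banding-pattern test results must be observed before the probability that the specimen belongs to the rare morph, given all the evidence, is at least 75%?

2

Prior odds = 0.038/0.962 = 19/481.
False-positive rate = 1 − 0.97 = 0.03; likelihood ratio of a positive = 0.94/0.03 = 94/3.
Target posterior odds = 0.75/0.25 = 3.
Need (19/481) × (94/3)ⁿ ≥ 3, i.e. (94/3)ⁿ ≥ 1443/19.
(94/3)¹ = 94/3 falls short of 1443/19 but (94/3)² = 8836/9 reaches it, so n = 2.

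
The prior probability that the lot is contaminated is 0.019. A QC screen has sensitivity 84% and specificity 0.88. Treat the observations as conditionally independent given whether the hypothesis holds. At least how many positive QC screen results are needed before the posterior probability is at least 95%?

4

Prior odds: 0.019 ÷ 0.981 = 19/981.
False-positive rate = 1 − 0.88 = 0.12; likelihood ratio of a positive = 0.84/0.12 = 7.
Target posterior odds = 0.95/0.05 = 19.
Need (19/981) × 7ⁿ ≥ 19, i.e. 7ⁿ ≥ 981.
7³ = 343 falls short of 981 but 7⁴ = 2401 reaches it, so n = 4.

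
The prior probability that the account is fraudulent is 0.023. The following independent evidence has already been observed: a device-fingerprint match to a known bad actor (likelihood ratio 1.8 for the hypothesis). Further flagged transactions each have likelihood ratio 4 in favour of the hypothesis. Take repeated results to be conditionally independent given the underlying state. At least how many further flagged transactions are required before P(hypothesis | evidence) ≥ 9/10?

Prior odds = 0.023/0.977 = 23/977.
Bayes factor of the evidence already in hand = 1.8.
Odds after that evidence = (23/977) × 1.8 = 207/4885.
Target odds = 0.9/0.1 = 9.
Need 4ⁿ ≥ 9 ÷ (207/4885) = 4885/23.
4³ = 64 falls short of 4885/23 but 4⁴ = 256 reaches it, so n = 4.

4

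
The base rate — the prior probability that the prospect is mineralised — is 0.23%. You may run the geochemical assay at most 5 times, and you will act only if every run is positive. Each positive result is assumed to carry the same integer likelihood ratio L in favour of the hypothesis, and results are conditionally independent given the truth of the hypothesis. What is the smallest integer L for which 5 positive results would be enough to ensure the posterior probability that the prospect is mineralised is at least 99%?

9

Prior odds = 0.0023/0.9977 = 23/9977.
Target odds = 0.99/0.01 = 99.
Need L⁵ ≥ 99 ÷ (23/9977) = 987723/23.
8⁵ = 32768 < 987723/23 ≤ 59049 = 9⁵, so L = 9.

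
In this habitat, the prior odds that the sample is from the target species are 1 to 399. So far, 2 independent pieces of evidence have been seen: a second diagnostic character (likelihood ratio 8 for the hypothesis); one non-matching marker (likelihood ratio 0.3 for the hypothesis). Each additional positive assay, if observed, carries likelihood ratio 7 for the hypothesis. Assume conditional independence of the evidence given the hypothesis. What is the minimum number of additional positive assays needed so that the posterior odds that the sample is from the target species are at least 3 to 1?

Prior odds = 1/399.
Combined Bayes factor of the evidence already in hand = 8 × 0.3 = 2.4.
Odds after that evidence = (1/399) × 2.4 = 4/665.
Target odds = 3.
Need 7ⁿ ≥ 3 ÷ (4/665) = 498.75.
7³ = 343 falls short of 498.75 but 7⁴ = 2401 reaches it, so n = 4.

4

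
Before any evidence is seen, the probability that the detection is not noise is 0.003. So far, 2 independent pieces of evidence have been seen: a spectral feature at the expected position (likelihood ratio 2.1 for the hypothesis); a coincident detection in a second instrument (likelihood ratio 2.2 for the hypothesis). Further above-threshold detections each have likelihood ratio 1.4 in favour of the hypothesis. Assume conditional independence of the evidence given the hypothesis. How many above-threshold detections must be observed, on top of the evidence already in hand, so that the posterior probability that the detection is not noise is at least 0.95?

22

Prior odds = 0.003/0.997 = 3/997.
Combined Bayes factor of the evidence already in hand = 2.1 × 2.2 = 4.62.
Odds after that evidence = (3/997) × 4.62 = 693/49850.
Target odds = 0.95/0.05 = 19.
Need 1.4ⁿ ≥ 19 ÷ (693/49850) = 947150/693.
1.4²¹ ≈1171.36 falls short of 947150/693 but 1.4²² ≈1639.9 reaches it, so n = 22.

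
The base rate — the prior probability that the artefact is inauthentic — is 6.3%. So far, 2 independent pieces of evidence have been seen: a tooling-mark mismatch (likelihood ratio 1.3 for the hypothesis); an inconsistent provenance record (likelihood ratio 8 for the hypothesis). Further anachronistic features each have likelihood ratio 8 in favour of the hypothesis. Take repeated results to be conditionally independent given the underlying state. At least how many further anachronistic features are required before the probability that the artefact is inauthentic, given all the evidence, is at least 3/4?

Prior odds = 0.063/0.937 = 63/937.
Combined Bayes factor of the evidence already in hand = 1.3 × 8 = 10.4.
Odds after that evidence = (63/937) × 10.4 = 3276/4685.
Target odds = 0.75/0.25 = 3.
Need 8ⁿ ≥ 3 ÷ (3276/4685) = 4685/1092.
8¹ = 8, which meets the required 4685/1092; so n = 1.

1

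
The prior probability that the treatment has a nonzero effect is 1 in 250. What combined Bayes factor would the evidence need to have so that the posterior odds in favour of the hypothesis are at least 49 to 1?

12201

Prior odds = 0.004/0.996 = 1/249.
Target odds = 49.
Required Bayes factor = 49 ÷ (1/249) = 12201.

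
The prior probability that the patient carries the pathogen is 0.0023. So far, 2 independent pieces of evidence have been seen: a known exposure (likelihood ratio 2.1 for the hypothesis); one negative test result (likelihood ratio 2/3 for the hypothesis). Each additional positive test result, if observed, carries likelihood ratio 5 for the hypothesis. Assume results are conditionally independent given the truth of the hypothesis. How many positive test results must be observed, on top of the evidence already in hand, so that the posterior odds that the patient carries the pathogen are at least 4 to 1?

Prior odds = 0.0023/0.9977 = 23/9977.
Combined Bayes factor of the evidence already in hand = 2.1 × (2/3) = 1.4.
Odds after that evidence = (23/9977) × 1.4 = 161/49885.
Target odds = 4.
Need 5ⁿ ≥ 4 ÷ (161/49885) = 199540/161.
5⁴ = 625 falls short of 199540/161 but 5⁵ = 3125 reaches it, so n = 5.

5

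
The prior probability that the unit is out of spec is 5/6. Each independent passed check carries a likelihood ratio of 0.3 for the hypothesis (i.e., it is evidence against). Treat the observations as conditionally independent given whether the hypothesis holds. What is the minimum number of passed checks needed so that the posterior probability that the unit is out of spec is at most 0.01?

6

Prior odds = (5/6)/(1/6) = 5.
Likelihood ratio per passed check = 0.3.
Target odds: 0.01 ÷ 0.99 = 1/99.
Require 0.3ⁿ ≤ 1/99 ÷ 5 = 1/495.
0.3⁵ = 243/100000 is still above 1/495 but 0.3⁶ = 729/1000000 is at or below it, so n = 6.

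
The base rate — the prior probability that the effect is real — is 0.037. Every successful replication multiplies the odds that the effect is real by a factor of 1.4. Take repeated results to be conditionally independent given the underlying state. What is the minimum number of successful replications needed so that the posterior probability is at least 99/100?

Prior odds = 0.037/0.963 = 37/963.
Likelihood ratio per successful replication = 1.4.
Target posterior odds = 0.99/0.01 = 99.
Require 1.4ⁿ ≥ 99 ÷ (37/963) = 95337/37.
1.4²³ ≈2295.86 falls short of 95337/37 but 1.4²⁴ ≈3214.2 reaches it, so n = 24.

24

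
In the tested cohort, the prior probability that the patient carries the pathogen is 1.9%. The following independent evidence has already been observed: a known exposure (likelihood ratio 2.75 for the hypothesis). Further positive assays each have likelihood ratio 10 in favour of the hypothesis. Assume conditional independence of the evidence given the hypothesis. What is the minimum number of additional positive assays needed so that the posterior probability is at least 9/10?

3

Prior odds = 0.019/0.981 = 19/981.
Bayes factor of the evidence already in hand = 2.75.
Odds after that evidence = (19/981) × 2.75 = 209/3924.
Target odds = 0.9/0.1 = 9.
Need 10ⁿ ≥ 9 ÷ (209/3924) = 35316/209.
10² = 100 falls short of 35316/209 but 10³ = 1000 reaches it, so n = 3.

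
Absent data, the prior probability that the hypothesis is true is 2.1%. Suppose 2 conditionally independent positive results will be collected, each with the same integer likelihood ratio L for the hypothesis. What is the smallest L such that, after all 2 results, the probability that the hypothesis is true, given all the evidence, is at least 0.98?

48

Prior odds = 0.021/0.979 = 21/979.
Target odds = 0.98/0.02 = 49.
Need L² ≥ 49 ÷ (21/979) = 6853/3.
47² = 2209 < 6853/3 ≤ 2304 = 48², so L = 48.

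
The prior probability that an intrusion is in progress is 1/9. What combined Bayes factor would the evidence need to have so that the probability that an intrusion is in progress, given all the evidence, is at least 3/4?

Prior odds = (1/9)/(8/9) = 0.125.
Target odds = 0.75/0.25 = 3.
Required Bayes factor = 3 ÷ 0.125 = 24.

24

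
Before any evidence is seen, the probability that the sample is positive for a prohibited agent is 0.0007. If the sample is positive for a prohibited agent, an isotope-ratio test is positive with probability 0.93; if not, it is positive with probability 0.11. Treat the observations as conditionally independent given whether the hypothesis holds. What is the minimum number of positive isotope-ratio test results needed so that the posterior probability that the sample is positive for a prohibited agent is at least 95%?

Prior odds: 0.0007 ÷ 0.9993 = 7/9993.
Likelihood ratio of a positive = 0.93/0.11 = 93/11.
Target posterior odds = 0.95/0.05 = 19.
Require (93/11)ⁿ ≥ 19 ÷ (7/9993) = 189867/7.
(93/11)⁴ = 74805201/14641 falls short of 189867/7 but (93/11)⁵ ≈43196.8 reaches it, so n = 5.

5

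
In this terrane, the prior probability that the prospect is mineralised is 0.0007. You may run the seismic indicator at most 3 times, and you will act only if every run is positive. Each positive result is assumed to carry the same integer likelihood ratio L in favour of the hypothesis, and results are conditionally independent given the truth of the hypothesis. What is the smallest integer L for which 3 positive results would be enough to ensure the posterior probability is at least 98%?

42

Prior odds = 0.0007/0.9993 = 7/9993.
Target odds = 0.98/0.02 = 49.
Need L³ ≥ 49 ÷ (7/9993) = 69951.
41³ = 68921 < 69951 ≤ 74088 = 42³, so L = 42.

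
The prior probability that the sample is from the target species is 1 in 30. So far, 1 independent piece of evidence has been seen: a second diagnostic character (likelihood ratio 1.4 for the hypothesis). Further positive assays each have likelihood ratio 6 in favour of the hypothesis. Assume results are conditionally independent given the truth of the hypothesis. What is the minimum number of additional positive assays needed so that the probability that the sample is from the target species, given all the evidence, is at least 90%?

3

Prior odds = (1/30)/(29/30) = 1/29.
Bayes factor of the evidence already in hand = 1.4.
Odds after that evidence = (1/29) × 1.4 = 7/145.
Target odds = 0.9/0.1 = 9.
Need 6ⁿ ≥ 9 ÷ (7/145) = 1305/7.
6² = 36 falls short of 1305/7 but 6³ = 216 reaches it, so n = 3.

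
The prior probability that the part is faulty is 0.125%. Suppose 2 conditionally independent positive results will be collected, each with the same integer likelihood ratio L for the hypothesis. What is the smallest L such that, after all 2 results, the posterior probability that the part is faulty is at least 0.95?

Prior odds = 0.00125/0.99875 = 1/799.
Target odds = 0.95/0.05 = 19.
Need L² ≥ 19 ÷ (1/799) = 15181.
123² = 15129 < 15181 ≤ 15376 = 124², so L = 124.

124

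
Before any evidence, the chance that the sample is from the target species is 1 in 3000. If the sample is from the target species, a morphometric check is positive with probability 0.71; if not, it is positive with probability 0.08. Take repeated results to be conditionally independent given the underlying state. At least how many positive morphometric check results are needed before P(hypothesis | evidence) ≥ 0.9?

5

Prior odds: (1/3000) ÷ (2999/3000) = 1/2999.
Likelihood ratio of a positive = 0.71/0.08 = 8.875.
Target posterior odds = 0.9/0.1 = 9.
Need (1/2999) × 8.875ⁿ ≥ 9, i.e. 8.875ⁿ ≥ 26991.
8.875⁴ = 25411681/4096 falls short of 26991 but 8.875⁵ ≈55060.7 reaches it, so n = 5.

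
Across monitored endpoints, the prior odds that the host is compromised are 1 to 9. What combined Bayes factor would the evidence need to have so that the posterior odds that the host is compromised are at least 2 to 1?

18

Prior odds = 1/9.
Target odds = 2.
Required Bayes factor = 2 ÷ (1/9) = 18.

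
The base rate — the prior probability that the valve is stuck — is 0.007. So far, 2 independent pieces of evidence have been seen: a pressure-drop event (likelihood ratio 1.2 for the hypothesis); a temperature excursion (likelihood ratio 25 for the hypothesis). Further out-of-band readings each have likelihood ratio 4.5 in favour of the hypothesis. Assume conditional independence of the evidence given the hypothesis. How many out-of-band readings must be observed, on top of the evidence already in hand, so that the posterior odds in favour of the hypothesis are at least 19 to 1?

Prior odds = 0.007/0.993 = 7/993.
Combined Bayes factor of the evidence already in hand = 1.2 × 25 = 30.
Odds after that evidence = (7/993) × 30 = 70/331.
Target odds = 19.
Need 4.5ⁿ ≥ 19 ÷ (70/331) = 6289/70.
4.5² = 20.25 falls short of 6289/70 but 4.5³ = 91.125 reaches it, so n = 3.

3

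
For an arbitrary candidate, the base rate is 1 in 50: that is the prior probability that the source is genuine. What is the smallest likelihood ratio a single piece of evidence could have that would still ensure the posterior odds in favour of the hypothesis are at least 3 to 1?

Prior odds = 0.02/0.98 = 1/49.
Target odds = 3.
Required Bayes factor = 3 ÷ (1/49) = 147.

147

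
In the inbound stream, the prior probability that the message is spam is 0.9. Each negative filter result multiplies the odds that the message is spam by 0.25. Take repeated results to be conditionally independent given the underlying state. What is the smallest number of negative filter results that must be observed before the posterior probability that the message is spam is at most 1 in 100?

Prior odds: 0.9 ÷ 0.1 = 9.
Likelihood ratio per negative filter result = 0.25.
Target posterior odds = 0.01/0.99 = 1/99.
Need 9 × 0.25ⁿ ≤ 1/99, i.e. 0.25ⁿ ≤ 1/891.
0.25⁴ = 0.00390625 is still above 1/891 but 0.25⁵ = 1/1024 is at or below it, so n = 5.

5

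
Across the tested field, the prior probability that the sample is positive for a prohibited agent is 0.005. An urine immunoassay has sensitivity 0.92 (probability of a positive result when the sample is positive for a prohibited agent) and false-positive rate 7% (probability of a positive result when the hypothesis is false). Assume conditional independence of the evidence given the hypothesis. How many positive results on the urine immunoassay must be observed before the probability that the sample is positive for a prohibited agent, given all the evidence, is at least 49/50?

Prior odds: 0.005 ÷ 0.995 = 1/199.
Likelihood ratio of a positive result = 0.92/0.07 = 92/7.
Target posterior odds = 0.98/0.02 = 49.
Require (92/7)ⁿ ≥ 49 ÷ (1/199) = 9751.
(92/7)³ = 778688/343 falls short of 9751 but (92/7)⁴ = 71639296/2401 reaches it, so n = 4.

4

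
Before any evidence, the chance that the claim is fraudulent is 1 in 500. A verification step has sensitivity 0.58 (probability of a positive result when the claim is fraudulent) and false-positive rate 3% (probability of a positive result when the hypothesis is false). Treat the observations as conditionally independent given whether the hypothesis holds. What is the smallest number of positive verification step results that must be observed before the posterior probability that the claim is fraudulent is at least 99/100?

4

Prior odds: 0.002 ÷ 0.998 = 1/499.
Likelihood ratio of a positive result = 0.58/0.03 = 58/3.
Target odds: 0.99 ÷ 0.01 = 99.
Require (58/3)ⁿ ≥ 99 ÷ (1/499) = 49401.
(58/3)³ = 195112/27 falls short of 49401 but (58/3)⁴ = 11316496/81 reaches it, so n = 4.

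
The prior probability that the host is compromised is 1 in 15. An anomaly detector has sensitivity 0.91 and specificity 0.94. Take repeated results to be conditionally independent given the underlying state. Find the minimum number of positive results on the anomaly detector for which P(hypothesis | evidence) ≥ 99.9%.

Prior odds: (1/15) ÷ (14/15) = 1/14.
False-positive rate = 1 − 0.94 = 0.06; likelihood ratio of a positive = 0.91/0.06 = 91/6.
Target odds: 0.999 ÷ 0.001 = 999.
Require (91/6)ⁿ ≥ 999 ÷ (1/14) = 13986.
(91/6)³ = 753571/216 falls short of 13986 but (91/6)⁴ = 68574961/1296 reaches it, so n = 4.

4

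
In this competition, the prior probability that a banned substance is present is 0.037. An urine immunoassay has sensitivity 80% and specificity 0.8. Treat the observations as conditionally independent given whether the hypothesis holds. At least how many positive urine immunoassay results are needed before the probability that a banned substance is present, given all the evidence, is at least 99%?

6

Prior odds: 0.037 ÷ 0.963 = 37/963.
False-positive rate = 1 − 0.8 = 0.2; likelihood ratio of a positive = 0.8/0.2 = 4.
Target posterior odds = 0.99/0.01 = 99.
Need (37/963) × 4ⁿ ≥ 99, i.e. 4ⁿ ≥ 95337/37.
4⁵ = 1024 falls short of 95337/37 but 4⁶ = 4096 reaches it, so n = 6.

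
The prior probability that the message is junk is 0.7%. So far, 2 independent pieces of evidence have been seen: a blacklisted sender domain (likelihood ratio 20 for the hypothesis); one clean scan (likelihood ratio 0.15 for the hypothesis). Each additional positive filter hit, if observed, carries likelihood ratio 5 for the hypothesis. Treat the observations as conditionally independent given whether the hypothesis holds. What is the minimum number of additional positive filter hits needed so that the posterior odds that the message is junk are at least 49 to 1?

Prior odds = 0.007/0.993 = 7/993.
Combined Bayes factor of the evidence already in hand = 20 × 0.15 = 3.
Odds after that evidence = (7/993) × 3 = 7/331.
Target odds = 49.
Need 5ⁿ ≥ 49 ÷ (7/331) = 2317.
5⁴ = 625 falls short of 2317 but 5⁵ = 3125 reaches it, so n = 5.

5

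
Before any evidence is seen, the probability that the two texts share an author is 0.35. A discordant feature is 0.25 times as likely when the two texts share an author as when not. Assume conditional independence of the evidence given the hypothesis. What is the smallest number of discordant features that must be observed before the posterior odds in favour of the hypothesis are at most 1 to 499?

Prior odds: 0.35 ÷ 0.65 = 7/13.
Likelihood ratio per discordant feature = 0.25.
Target odds = 1/499.
Require 0.25ⁿ ≤ 1/499 ÷ (7/13) = 13/3493.
0.25⁴ = 0.00390625 is still above 13/3493 but 0.25⁵ = 1/1024 is at or below it, so n = 5.

5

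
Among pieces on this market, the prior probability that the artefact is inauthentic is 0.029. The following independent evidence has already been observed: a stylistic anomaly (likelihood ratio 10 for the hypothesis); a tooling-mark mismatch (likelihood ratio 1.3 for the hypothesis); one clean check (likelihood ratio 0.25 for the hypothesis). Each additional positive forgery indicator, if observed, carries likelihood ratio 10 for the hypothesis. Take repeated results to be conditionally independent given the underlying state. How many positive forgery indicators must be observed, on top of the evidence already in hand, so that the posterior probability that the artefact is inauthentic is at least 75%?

2

Prior odds = 0.029/0.971 = 29/971.
Combined Bayes factor of the evidence already in hand = 10 × 1.3 × 0.25 = 3.25.
Odds after that evidence = (29/971) × 3.25 = 377/3884.
Target odds = 0.75/0.25 = 3.
Need 10ⁿ ≥ 3 ÷ (377/3884) = 11652/377.
10¹ = 10 falls short of 11652/377 but 10² = 100 reaches it, so n = 2.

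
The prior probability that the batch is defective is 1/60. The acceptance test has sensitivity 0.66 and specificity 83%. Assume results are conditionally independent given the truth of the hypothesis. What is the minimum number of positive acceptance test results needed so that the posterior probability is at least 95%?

6

Prior odds = (1/60)/(59/60) = 1/59.
False-positive rate = 1 − 0.83 = 0.17; likelihood ratio of a positive = 0.66/0.17 = 66/17.
Target odds: 0.95 ÷ 0.05 = 19.
Need (1/59) × (66/17)ⁿ ≥ 19, i.e. (66/17)ⁿ ≥ 1121.
(66/17)⁵ ≈882.013 falls short of 1121 but (66/17)⁶ ≈3424.29 reaches it, so n = 6.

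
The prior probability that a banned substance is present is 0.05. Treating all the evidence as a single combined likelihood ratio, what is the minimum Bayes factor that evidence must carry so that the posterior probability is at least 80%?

76

Prior odds = 0.05/0.95 = 1/19.
Target odds = 0.8/0.2 = 4.
Required Bayes factor = 4 ÷ (1/19) = 76.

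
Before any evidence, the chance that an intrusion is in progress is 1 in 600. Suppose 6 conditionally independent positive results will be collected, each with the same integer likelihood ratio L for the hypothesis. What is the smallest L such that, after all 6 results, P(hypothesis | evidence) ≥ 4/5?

4

Prior odds = (1/600)/(599/600) = 1/599.
Target odds = 0.8/0.2 = 4.
Need L⁶ ≥ 4 ÷ (1/599) = 2396.
3⁶ = 729 < 2396 ≤ 4096 = 4⁶, so L = 4.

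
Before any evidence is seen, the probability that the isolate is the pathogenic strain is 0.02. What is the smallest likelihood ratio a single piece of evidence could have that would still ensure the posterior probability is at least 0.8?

Prior odds = 0.02/0.98 = 1/49.
Target odds = 0.8/0.2 = 4.
Required Bayes factor = 4 ÷ (1/49) = 196.

196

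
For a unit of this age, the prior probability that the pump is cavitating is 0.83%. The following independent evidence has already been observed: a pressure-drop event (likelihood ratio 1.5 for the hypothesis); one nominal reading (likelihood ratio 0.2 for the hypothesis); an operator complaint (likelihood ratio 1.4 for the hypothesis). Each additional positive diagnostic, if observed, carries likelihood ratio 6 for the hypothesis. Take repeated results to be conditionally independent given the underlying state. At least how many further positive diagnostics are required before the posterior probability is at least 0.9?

Prior odds = 0.0083/0.9917 = 83/9917.
Combined Bayes factor of the evidence already in hand = 1.5 × 0.2 × 1.4 = 0.42.
Odds after that evidence = (83/9917) × 0.42 = 1743/495850.
Target odds = 0.9/0.1 = 9.
Need 6ⁿ ≥ 9 ÷ (1743/495850) = 1487550/581.
6⁴ = 1296 falls short of 1487550/581 but 6⁵ = 7776 reaches it, so n = 5.

5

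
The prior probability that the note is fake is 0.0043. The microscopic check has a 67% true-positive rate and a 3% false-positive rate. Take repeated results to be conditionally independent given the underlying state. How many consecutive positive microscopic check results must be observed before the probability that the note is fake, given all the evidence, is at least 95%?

3

Prior odds = 0.0043/0.9957 = 43/9957.
Likelihood ratio of a positive result = 0.67/0.03 = 67/3.
Target odds: 0.95 ÷ 0.05 = 19.
Need (43/9957) × (67/3)ⁿ ≥ 19, i.e. (67/3)ⁿ ≥ 189183/43.
(67/3)² = 4489/9 falls short of 189183/43 but (67/3)³ = 300763/27 reaches it, so n = 3.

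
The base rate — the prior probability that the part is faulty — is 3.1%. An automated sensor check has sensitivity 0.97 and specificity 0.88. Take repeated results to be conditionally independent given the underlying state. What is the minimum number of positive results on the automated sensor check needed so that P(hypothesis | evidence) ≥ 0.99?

Prior odds = 0.031/0.969 = 31/969.
False-positive rate = 1 − 0.88 = 0.12; likelihood ratio of a positive = 0.97/0.12 = 97/12.
Target posterior odds = 0.99/0.01 = 99.
Require (97/12)ⁿ ≥ 99 ÷ (31/969) = 95931/31.
(97/12)³ = 912673/1728 falls short of 95931/31 but (97/12)⁴ = 88529281/20736 reaches it, so n = 4.

4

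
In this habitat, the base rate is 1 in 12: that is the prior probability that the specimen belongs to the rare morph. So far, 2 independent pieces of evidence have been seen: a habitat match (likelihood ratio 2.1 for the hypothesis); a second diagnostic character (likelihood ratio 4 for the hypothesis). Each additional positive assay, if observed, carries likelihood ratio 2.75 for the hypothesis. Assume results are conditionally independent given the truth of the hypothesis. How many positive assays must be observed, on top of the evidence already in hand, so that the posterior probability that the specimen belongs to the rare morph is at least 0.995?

Prior odds = (1/12)/(11/12) = 1/11.
Combined Bayes factor of the evidence already in hand = 2.1 × 4 = 8.4.
Odds after that evidence = (1/11) × 8.4 = 42/55.
Target odds = 0.995/0.005 = 199.
Need 2.75ⁿ ≥ 199 ÷ (42/55) = 10945/42.
2.75⁵ = 161051/1024 falls short of 10945/42 but 2.75⁶ = 1771561/4096 reaches it, so n = 6.

6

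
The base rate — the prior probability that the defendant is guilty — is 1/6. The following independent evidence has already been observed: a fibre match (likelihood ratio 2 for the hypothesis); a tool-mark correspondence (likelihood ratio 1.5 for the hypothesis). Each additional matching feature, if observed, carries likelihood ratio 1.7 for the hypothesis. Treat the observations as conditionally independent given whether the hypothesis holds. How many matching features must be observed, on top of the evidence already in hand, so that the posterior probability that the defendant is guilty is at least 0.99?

Prior odds = (1/6)/(5/6) = 0.2.
Combined Bayes factor of the evidence already in hand = 2 × 1.5 = 3.
Odds after that evidence = 0.2 × 3 = 0.6.
Target odds = 0.99/0.01 = 99.
Need 1.7ⁿ ≥ 99 ÷ 0.6 = 165.
1.7⁹ ≈118.588 falls short of 165 but 1.7¹⁰ ≈201.599 reaches it, so n = 10.

10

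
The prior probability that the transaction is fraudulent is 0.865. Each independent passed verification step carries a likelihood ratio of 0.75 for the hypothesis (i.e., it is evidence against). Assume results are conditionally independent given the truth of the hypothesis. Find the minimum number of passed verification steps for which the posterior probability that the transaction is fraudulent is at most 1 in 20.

17

Prior odds = 0.865/0.135 = 173/27.
Likelihood ratio per passed verification step = 0.75.
Target posterior odds = 0.05/0.95 = 1/19.
Need (173/27) × 0.75ⁿ ≤ 1/19, i.e. 0.75ⁿ ≤ 27/3287.
0.75¹⁶ ≈0.0100226 is still above 27/3287 but 0.75¹⁷ ≈0.00751695 is at or below it, so n = 17.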